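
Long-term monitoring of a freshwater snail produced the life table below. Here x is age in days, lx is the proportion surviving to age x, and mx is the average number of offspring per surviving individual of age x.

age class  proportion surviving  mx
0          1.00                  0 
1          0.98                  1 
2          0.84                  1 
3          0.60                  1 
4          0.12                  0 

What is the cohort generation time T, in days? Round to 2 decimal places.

lx·mx: 0, 0.98, 0.84, 0.6, 0 → R0 = 2.42
x·lx·mx: 0, 0.98, 1.68, 1.8, 0 → Σ = 4.46
T = 4.46 / 2.42 = 1.842975… → 1.84

1.84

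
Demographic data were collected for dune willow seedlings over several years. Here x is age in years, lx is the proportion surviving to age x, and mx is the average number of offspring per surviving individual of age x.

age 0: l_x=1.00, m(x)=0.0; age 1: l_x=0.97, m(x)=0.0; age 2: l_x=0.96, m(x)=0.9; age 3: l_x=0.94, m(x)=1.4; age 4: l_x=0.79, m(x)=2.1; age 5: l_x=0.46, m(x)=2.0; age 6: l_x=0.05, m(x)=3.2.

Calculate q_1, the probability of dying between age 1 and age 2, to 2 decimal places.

0.01

q_1 = (l_1 − l_2) / l_1 = (0.97 − 0.96) / 0.97
     = 0.01 / 0.97 = 0.010309… → 0.01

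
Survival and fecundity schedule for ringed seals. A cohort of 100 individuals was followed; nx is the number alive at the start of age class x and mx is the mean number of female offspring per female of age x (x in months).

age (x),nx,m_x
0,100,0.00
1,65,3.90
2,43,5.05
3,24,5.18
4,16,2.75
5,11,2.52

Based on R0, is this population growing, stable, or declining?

lx = nx/n0 = nx/100: 1, 0.65, 0.43, 0.24, 0.16, 0.11
R0 = Σ lx·mx = 0 + 2.535 + 2.1715 + 1.2432 + 0.44 + 0.2772 = 6.6669
R0 > 1, so the population is growing.

growing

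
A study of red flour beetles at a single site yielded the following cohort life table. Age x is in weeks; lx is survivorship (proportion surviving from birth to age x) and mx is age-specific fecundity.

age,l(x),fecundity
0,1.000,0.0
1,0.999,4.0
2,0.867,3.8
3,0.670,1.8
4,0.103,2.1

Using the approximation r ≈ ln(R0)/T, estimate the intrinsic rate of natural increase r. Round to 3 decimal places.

R0 = Σ lx·mx = 0 + 3.996 + 3.2946 + 1.206 + 0.2163 = 8.7129
Σ x·lx·mx = 15.0684; T = 15.0684/8.7129 = 1.72944…
r ≈ ln(R0)/T = ln(8.7129)/1.72944… = 1.25174… → 1.252

1.252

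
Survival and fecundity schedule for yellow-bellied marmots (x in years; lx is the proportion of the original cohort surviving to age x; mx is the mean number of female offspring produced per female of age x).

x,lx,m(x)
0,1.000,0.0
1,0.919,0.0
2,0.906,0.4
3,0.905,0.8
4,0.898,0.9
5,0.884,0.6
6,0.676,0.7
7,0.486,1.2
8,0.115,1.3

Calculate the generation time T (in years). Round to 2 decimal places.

4.65

lx·mx: 0, 0, 0.3624, 0.724, 0.8082, 0.5304, 0.4732, 0.5832, 0.1495 → R0 = 3.6309
x·lx·mx: 0, 0, 0.7248, 2.172, 3.2328, 2.652, 2.8392, 4.0824, 1.196 → Σ = 16.8992
T = 16.8992 / 3.6309 = 4.654273… → 4.65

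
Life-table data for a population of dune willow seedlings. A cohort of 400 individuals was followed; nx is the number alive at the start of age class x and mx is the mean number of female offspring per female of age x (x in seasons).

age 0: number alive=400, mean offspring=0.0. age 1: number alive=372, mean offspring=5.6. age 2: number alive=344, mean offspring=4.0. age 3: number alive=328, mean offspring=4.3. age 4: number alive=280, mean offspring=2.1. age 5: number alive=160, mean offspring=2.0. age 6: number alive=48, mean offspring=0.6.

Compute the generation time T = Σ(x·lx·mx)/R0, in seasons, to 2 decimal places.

lx = nx/n0 = nx/400: 1, 0.93, 0.86, 0.82, 0.7, 0.4, 0.12
lx·mx: 0, 5.208, 3.44, 3.526, 1.47, 0.8, 0.072 → R0 = 14.516
x·lx·mx: 0, 5.208, 6.88, 10.578, 5.88, 4, 0.432 → Σ = 32.978
T = 32.978 / 14.516 = 2.271838… → 2.27

2.27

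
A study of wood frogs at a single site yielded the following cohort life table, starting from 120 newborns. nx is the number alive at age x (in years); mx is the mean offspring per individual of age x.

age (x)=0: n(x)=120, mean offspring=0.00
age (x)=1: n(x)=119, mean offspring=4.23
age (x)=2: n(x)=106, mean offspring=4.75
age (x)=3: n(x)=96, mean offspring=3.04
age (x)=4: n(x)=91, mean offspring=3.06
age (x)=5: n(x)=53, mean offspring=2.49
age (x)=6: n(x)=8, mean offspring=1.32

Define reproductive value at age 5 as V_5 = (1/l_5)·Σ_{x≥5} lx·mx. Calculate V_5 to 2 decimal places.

2.69

lx = nx/n0 = nx/120: 1, 0.99167…, 0.88333…, 0.8, 0.75833…, 0.44167…, 0.06667…
lx·mx for x ≥ 5: 1.09975…, 0.088… → sum = 1.18775…
V_5 = 1.18775… / l_5 = 1.18775… / 0.441667… = 2.689245… → 2.69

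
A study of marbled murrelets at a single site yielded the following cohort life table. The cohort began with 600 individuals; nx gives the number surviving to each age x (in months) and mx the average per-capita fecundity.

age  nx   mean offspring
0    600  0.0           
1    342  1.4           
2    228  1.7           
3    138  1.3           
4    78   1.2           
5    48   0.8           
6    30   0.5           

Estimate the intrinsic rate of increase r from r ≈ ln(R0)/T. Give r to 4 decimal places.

0.3347

lx = nx/n0 = nx/600: 1, 0.57, 0.38, 0.23, 0.13, 0.08, 0.05
R0 = Σ lx·mx = 0 + 0.798 + 0.646 + 0.299 + 0.156 + 0.064 + 0.025 = 1.988
Σ x·lx·mx = 4.081; T = 4.081/1.988 = 2.05282…
r ≈ ln(R0)/T = ln(1.988)/2.05282… = 0.334725… → 0.3347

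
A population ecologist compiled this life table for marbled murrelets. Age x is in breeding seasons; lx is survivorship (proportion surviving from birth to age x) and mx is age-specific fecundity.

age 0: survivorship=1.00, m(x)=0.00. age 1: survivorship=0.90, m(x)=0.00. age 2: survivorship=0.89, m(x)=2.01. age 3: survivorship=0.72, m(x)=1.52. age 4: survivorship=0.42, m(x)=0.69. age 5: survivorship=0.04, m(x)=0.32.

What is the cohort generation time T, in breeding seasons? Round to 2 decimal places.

2.54

lx·mx: 0, 0, 1.7889, 1.0944, 0.2898, 0.0128 → R0 = 3.1859
x·lx·mx: 0, 0, 3.5778, 3.2832, 1.1592, 0.064 → Σ = 8.0842
T = 8.0842 / 3.1859 = 2.537493… → 2.54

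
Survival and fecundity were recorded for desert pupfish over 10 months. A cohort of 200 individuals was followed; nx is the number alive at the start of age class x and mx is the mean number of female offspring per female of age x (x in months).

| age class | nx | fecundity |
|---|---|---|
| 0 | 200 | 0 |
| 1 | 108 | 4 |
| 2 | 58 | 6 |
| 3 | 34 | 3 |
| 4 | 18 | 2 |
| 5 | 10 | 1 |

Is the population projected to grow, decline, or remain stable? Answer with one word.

lx = nx/n0 = nx/200: 1, 0.54, 0.29, 0.17, 0.09, 0.05
R0 = Σ lx·mx = 0 + 2.16 + 1.74 + 0.51 + 0.18 + 0.05 = 4.64
R0 > 1, so the population is growing.

growing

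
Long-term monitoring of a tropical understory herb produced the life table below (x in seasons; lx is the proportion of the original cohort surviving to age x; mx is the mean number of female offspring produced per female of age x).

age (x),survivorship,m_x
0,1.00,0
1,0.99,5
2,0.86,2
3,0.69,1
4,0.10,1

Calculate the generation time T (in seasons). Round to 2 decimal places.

1.46

lx·mx: 0, 4.95, 1.72, 0.69, 0.1 → R0 = 7.46
x·lx·mx: 0, 4.95, 3.44, 2.07, 0.4 → Σ = 10.86
T = 10.86 / 7.46 = 1.455764… → 1.46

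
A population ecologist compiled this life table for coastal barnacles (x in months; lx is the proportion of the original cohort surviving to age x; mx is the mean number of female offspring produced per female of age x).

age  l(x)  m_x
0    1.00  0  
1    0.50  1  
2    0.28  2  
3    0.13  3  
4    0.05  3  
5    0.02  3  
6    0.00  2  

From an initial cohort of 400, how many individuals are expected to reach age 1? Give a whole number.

Expected survivors = N0 · l_1 = 400 × 0.50 = 200 → 200

200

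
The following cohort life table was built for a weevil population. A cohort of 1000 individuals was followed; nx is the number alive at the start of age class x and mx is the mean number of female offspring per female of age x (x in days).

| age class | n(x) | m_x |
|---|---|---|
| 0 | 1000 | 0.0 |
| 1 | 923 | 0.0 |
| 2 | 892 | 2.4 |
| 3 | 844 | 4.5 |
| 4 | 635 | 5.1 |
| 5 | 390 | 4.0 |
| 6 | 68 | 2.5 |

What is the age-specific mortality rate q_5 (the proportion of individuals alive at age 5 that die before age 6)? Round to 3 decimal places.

0.826

lx = nx/n0 = nx/1000: 1, 0.923, 0.892, 0.844, 0.635, 0.39, 0.068
q_5 = (l_5 − l_6) / l_5 = (0.39 − 0.068) / 0.39
     = 0.322 / 0.39 = 0.825641… → 0.826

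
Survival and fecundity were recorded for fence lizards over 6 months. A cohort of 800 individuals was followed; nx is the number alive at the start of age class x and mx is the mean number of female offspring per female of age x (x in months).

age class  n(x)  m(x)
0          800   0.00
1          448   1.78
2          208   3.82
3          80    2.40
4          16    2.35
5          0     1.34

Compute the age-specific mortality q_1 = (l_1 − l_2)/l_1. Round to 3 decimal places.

0.536

lx = nx/n0 = nx/800: 1, 0.56, 0.26, 0.1, 0.02, 0
q_1 = (l_1 − l_2) / l_1 = (0.56 − 0.26) / 0.56
     = 0.3 / 0.56 = 0.535714… → 0.536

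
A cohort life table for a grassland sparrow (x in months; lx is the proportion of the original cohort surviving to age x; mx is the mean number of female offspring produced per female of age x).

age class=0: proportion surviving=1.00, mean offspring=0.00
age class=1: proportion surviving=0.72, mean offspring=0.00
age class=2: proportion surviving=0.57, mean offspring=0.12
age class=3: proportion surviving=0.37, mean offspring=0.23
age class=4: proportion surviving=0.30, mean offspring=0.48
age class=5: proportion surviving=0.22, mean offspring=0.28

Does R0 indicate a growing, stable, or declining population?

R0 = Σ lx·mx = 0 + 0 + 0.0684 + 0.0851 + 0.144 + 0.0616 = 0.3591
R0 < 1, so the population is declining.

declining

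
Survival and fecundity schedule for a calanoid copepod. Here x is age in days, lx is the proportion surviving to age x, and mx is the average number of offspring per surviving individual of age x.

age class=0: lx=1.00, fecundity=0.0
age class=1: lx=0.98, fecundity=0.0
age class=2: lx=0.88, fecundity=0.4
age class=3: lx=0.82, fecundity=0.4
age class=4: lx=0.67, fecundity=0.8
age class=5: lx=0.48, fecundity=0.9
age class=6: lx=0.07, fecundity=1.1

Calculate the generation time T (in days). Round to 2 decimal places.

3.74

lx·mx: 0, 0, 0.352, 0.328, 0.536, 0.432, 0.077 → R0 = 1.725
x·lx·mx: 0, 0, 0.704, 0.984, 2.144, 2.16, 0.462 → Σ = 6.454
T = 6.454 / 1.725 = 3.741449… → 3.74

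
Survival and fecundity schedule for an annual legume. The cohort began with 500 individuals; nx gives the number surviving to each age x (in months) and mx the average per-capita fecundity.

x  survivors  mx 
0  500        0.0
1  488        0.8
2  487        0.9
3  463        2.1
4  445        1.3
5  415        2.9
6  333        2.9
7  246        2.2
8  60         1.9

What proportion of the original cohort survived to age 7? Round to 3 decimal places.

l_7 = n_7/n_0 = 246/500 = 0.492 → 0.492

0.492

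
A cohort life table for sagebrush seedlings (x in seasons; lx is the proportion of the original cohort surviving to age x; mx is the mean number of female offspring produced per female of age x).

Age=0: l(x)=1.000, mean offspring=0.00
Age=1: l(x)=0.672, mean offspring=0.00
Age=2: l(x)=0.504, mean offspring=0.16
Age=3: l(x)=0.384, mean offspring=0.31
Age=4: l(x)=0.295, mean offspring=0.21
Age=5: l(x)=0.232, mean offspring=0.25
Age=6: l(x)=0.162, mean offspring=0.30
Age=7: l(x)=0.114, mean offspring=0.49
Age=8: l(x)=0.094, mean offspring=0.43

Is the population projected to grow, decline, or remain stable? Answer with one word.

R0 = Σ lx·mx = 0 + 0 + 0.08064 + 0.11904 + 0.06195 + 0.058 + 0.0486 + 0.05586 + 0.04042 = 0.46451
R0 < 1, so the population is declining.

declining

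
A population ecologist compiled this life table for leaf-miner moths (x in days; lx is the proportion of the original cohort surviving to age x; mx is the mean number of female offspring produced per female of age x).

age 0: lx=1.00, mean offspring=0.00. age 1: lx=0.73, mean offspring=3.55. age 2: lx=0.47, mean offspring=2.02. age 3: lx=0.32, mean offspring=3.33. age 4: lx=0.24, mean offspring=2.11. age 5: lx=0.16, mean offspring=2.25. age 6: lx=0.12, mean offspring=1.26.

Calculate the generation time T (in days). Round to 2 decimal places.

lx·mx: 0, 2.5915, 0.9494, 1.0656, 0.5064, 0.36, 0.1512 → R0 = 5.6241
x·lx·mx: 0, 2.5915, 1.8988, 3.1968, 2.0256, 1.8, 0.9072 → Σ = 12.4199
T = 12.4199 / 5.6241 = 2.208336… → 2.21

2.21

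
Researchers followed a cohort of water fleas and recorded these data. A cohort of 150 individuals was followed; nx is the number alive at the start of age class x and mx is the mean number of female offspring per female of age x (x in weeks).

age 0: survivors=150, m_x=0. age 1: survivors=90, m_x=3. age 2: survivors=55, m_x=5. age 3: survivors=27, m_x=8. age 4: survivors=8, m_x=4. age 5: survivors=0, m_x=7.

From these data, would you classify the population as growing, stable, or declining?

lx = nx/n0 = nx/150: 1, 0.6, 0.36667…, 0.18, 0.05333…, 0
R0 = Σ lx·mx = 0 + 1.8 + 1.833333… + 1.44 + 0.213333… + 0 = 5.286667…
R0 > 1, so the population is growing.

growing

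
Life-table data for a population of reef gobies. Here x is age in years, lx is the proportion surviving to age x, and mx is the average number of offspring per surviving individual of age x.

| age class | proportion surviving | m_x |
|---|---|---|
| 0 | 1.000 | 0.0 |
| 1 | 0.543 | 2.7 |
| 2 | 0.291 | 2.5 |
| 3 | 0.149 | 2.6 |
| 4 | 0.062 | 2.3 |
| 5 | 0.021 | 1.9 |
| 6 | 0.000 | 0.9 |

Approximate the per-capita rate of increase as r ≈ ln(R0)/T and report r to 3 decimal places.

R0 = Σ lx·mx = 0 + 1.4661 + 0.7275 + 0.3874 + 0.1426 + 0.0399 + 0 = 2.7635
Σ x·lx·mx = 4.8532; T = 4.8532/2.7635 = 1.75618…
r ≈ ln(R0)/T = ln(2.7635)/1.75618… = 0.57881… → 0.579

0.579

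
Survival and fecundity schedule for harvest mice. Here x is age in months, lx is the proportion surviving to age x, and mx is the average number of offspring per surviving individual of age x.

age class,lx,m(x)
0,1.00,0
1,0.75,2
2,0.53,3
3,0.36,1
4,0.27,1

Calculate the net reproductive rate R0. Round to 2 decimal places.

3.72

lx·mx by age: 0, 1.5, 1.59, 0.36, 0.27
R0 = Σ lx·mx = 3.72 → 3.72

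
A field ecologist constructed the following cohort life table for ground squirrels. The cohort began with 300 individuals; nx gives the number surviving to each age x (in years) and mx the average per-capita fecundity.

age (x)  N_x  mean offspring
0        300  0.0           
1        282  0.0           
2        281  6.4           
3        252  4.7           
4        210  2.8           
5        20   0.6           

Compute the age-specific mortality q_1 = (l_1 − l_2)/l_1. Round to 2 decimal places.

0.00

lx = nx/n0 = nx/300: 1, 0.94, 0.93667…, 0.84, 0.7, 0.06667…
q_1 = (l_1 − l_2) / l_1 = (0.94 − 0.936667…) / 0.94
     = 0.003333… / 0.94 = 0.003546… → 0.00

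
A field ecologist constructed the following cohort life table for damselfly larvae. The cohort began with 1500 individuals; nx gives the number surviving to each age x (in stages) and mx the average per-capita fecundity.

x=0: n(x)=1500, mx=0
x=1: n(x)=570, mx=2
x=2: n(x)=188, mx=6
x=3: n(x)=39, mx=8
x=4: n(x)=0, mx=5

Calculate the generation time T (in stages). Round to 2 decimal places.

lx = nx/n0 = nx/1500: 1, 0.38, 0.12533…, 0.026, 0
lx·mx: 0, 0.76, 0.752…, 0.208, 0 → R0 = 1.72…
x·lx·mx: 0, 0.76, 1.504…, 0.624, 0 → Σ = 2.888…
T = 2.888… / 1.72… = 1.67907… → 1.68

1.68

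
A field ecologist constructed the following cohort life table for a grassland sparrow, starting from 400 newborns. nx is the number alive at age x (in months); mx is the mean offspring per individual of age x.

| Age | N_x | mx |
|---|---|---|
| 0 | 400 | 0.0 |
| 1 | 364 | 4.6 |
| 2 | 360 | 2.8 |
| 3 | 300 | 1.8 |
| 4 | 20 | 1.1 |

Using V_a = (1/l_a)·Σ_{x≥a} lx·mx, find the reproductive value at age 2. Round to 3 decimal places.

lx = nx/n0 = nx/400: 1, 0.91, 0.9, 0.75, 0.05
lx·mx for x ≥ 2: 2.52, 1.35, 0.055 → sum = 3.925
V_2 = 3.925 / l_2 = 3.925 / 0.9 = 4.361111… → 4.361

4.361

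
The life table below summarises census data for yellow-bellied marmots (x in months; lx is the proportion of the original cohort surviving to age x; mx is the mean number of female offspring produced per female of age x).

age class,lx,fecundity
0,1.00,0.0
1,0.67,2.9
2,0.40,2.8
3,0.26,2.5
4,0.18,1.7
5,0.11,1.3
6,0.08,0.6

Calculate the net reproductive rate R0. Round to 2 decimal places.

lx·mx by age: 0, 1.943, 1.12, 0.65, 0.306, 0.143, 0.048
R0 = Σ lx·mx = 4.21 → 4.21

4.21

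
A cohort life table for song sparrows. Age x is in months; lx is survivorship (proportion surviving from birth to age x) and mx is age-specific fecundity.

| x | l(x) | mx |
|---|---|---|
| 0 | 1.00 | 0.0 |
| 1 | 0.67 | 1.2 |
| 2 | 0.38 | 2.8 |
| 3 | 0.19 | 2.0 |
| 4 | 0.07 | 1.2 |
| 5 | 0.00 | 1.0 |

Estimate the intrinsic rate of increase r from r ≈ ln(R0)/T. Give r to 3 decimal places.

R0 = Σ lx·mx = 0 + 0.804 + 1.064 + 0.38 + 0.084 + 0 = 2.332
Σ x·lx·mx = 4.408; T = 4.408/2.332 = 1.89022…
r ≈ ln(R0)/T = ln(2.332)/1.89022… = 0.44795… → 0.448

0.448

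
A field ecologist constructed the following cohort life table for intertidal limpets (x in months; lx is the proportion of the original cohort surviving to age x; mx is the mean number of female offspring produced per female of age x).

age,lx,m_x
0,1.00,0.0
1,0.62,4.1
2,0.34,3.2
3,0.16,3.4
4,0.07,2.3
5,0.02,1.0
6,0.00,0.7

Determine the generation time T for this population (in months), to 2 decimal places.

1.63

lx·mx: 0, 2.542, 1.088, 0.544, 0.161, 0.02, 0 → R0 = 4.355
x·lx·mx: 0, 2.542, 2.176, 1.632, 0.644, 0.1, 0 → Σ = 7.094
T = 7.094 / 4.355 = 1.628932… → 1.63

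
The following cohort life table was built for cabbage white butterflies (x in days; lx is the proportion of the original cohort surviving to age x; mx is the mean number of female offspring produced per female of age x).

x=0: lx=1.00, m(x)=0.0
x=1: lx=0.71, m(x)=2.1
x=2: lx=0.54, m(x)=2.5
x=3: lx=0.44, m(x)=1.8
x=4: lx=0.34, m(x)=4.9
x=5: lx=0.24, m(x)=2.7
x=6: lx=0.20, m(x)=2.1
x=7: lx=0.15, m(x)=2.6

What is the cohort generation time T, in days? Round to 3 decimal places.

3.215

lx·mx: 0, 1.491, 1.35, 0.792, 1.666, 0.648, 0.42, 0.39 → R0 = 6.757
x·lx·mx: 0, 1.491, 2.7, 2.376, 6.664, 3.24, 2.52, 2.73 → Σ = 21.721
T = 21.721 / 6.757 = 3.214592… → 3.215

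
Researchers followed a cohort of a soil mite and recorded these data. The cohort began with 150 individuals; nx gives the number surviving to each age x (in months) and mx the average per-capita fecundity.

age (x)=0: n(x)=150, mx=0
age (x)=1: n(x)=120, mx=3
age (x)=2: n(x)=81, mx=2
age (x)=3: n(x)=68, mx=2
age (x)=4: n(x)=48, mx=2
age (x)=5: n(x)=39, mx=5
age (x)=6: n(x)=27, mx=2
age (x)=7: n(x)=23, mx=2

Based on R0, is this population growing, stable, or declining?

lx = nx/n0 = nx/150: 1, 0.8, 0.54, 0.45333…, 0.32, 0.26, 0.18, 0.15333…
R0 = Σ lx·mx = 0 + 2.4 + 1.08 + 0.906667… + 0.64 + 1.3 + 0.36 + 0.306667… = 6.993333…
R0 > 1, so the population is growing.

growing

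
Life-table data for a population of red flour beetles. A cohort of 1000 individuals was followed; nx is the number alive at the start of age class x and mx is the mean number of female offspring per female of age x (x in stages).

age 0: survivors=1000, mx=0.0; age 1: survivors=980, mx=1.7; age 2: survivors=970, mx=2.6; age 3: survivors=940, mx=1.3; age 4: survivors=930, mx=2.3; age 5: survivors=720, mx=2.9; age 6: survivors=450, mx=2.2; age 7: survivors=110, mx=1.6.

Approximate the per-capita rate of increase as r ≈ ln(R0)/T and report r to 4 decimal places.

lx = nx/n0 = nx/1000: 1, 0.98, 0.97, 0.94, 0.93, 0.72, 0.45, 0.11
R0 = Σ lx·mx = 0 + 1.666 + 2.522 + 1.222 + 2.139 + 2.088 + 0.99 + 0.176 = 10.803
Σ x·lx·mx = 36.544; T = 36.544/10.803 = 3.38276…
r ≈ ln(R0)/T = ln(10.803)/3.38276… = 0.703515… → 0.7035

0.7035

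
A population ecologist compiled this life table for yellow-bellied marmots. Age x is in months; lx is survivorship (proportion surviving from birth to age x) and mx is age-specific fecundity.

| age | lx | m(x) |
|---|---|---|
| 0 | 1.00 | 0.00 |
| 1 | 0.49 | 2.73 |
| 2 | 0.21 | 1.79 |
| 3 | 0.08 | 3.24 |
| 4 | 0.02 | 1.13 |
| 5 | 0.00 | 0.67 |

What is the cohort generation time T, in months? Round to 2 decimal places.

lx·mx: 0, 1.3377, 0.3759, 0.2592, 0.0226, 0 → R0 = 1.9954
x·lx·mx: 0, 1.3377, 0.7518, 0.7776, 0.0904, 0 → Σ = 2.9575
T = 2.9575 / 1.9954 = 1.482159… → 1.48

1.48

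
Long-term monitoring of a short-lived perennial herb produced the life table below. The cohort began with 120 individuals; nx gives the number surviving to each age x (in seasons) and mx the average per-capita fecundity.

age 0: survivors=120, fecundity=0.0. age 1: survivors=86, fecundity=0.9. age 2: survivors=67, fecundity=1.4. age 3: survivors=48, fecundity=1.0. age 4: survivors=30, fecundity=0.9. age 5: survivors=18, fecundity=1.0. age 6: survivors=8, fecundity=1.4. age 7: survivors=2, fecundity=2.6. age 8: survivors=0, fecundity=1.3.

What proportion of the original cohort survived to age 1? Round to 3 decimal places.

l_1 = n_1/n_0 = 86/120 = 0.716667… → 0.717

0.717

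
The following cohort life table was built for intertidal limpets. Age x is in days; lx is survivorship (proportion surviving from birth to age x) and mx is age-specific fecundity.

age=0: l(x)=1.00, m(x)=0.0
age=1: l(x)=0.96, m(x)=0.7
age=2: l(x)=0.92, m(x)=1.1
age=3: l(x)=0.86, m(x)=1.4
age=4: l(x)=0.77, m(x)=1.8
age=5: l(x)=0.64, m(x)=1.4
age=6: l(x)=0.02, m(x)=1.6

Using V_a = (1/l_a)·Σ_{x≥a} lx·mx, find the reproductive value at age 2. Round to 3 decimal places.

4.924

lx·mx for x ≥ 2: 1.012, 1.204, 1.386, 0.896, 0.032 → sum = 4.53
V_2 = 4.53 / l_2 = 4.53 / 0.92 = 4.923913… → 4.924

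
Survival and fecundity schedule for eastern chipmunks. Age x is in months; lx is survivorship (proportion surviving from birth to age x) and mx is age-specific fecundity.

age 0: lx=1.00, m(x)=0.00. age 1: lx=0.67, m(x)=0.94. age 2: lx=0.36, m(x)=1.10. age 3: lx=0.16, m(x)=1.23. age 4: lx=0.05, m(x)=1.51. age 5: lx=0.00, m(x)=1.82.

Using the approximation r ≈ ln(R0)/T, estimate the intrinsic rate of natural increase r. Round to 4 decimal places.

0.1463

R0 = Σ lx·mx = 0 + 0.6298 + 0.396 + 0.1968 + 0.0755 + 0 = 1.2981
Σ x·lx·mx = 2.3142; T = 2.3142/1.2981 = 1.78276…
r ≈ ln(R0)/T = ln(1.2981)/1.78276… = 0.146347… → 0.1463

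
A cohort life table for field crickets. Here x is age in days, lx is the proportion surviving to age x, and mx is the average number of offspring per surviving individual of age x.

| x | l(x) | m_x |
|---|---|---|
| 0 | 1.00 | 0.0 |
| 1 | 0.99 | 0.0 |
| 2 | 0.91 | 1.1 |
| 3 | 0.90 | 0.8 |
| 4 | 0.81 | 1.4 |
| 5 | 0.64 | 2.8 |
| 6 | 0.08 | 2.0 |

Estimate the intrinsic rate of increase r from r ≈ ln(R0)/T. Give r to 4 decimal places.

0.4054

R0 = Σ lx·mx = 0 + 0 + 1.001 + 0.72 + 1.134 + 1.792 + 0.16 = 4.807
Σ x·lx·mx = 18.618; T = 18.618/4.807 = 3.8731…
r ≈ ln(R0)/T = ln(4.807)/3.8731… = 0.405379… → 0.4054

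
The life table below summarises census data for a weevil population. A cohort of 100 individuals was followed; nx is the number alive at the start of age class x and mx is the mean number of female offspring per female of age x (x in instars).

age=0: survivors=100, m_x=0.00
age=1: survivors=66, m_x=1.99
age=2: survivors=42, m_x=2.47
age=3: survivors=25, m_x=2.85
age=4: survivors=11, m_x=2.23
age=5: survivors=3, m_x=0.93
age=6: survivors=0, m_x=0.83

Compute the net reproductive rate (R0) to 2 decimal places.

3.34

lx = nx/n0 = nx/100: 1, 0.66, 0.42, 0.25, 0.11, 0.03, 0
lx·mx by age: 0, 1.3134, 1.0374, 0.7125, 0.2453, 0.0279, 0
R0 = Σ lx·mx = 3.3365 → 3.34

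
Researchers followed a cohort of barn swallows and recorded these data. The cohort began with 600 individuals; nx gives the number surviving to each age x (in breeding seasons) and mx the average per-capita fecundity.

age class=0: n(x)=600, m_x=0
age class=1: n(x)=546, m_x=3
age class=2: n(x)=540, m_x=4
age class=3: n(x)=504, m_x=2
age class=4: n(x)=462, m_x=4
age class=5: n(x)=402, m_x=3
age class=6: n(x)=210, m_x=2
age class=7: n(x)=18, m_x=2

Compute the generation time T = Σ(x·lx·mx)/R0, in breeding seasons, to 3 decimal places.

3.027

lx = nx/n0 = nx/600: 1, 0.91, 0.9, 0.84, 0.77, 0.67, 0.35, 0.03
lx·mx: 0, 2.73, 3.6, 1.68, 3.08, 2.01, 0.7, 0.06 → R0 = 13.86
x·lx·mx: 0, 2.73, 7.2, 5.04, 12.32, 10.05, 4.2, 0.42 → Σ = 41.96
T = 41.96 / 13.86 = 3.027417… → 3.027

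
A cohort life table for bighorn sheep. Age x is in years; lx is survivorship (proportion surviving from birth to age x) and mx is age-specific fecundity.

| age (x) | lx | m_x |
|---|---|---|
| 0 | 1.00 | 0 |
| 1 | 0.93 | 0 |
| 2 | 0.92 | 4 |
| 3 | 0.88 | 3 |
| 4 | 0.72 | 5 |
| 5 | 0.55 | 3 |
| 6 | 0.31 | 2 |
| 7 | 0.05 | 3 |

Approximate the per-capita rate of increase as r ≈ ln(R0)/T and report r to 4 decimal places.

0.7262

R0 = Σ lx·mx = 0 + 0 + 3.68 + 2.64 + 3.6 + 1.65 + 0.62 + 0.15 = 12.34
Σ x·lx·mx = 42.7; T = 42.7/12.34 = 3.46029…
r ≈ ln(R0)/T = ln(12.34)/3.46029… = 0.726195… → 0.7262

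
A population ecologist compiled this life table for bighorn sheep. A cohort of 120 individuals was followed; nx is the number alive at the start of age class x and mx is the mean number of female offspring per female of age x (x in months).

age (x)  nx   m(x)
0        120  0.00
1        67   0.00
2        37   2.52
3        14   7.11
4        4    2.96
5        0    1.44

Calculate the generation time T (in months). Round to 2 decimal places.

lx = nx/n0 = nx/120: 1, 0.55833…, 0.30833…, 0.11667…, 0.03333…, 0
lx·mx: 0, 0, 0.777…, 0.8295…, 0.098667…, 0 → R0 = 1.705167…
x·lx·mx: 0, 0, 1.554…, 2.4885…, 0.394667…, 0 → Σ = 4.437167…
T = 4.437167… / 1.705167… = 2.602189… → 2.60

2.60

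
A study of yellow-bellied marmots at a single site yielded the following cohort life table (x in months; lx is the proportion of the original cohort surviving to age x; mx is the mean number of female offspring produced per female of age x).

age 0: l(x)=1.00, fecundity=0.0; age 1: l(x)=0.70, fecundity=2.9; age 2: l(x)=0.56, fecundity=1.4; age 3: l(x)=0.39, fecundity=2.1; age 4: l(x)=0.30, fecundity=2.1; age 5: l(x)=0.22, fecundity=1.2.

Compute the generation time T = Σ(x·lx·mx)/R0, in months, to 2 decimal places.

lx·mx: 0, 2.03, 0.784, 0.819, 0.63, 0.264 → R0 = 4.527
x·lx·mx: 0, 2.03, 1.568, 2.457, 2.52, 1.32 → Σ = 9.895
T = 9.895 / 4.527 = 2.185774… → 2.19

2.19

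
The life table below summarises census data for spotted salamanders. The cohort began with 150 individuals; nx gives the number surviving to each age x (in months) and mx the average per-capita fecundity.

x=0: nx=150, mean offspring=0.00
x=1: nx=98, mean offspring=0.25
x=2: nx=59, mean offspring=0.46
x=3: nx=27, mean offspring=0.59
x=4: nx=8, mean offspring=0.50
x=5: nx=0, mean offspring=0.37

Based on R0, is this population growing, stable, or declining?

declining

lx = nx/n0 = nx/150: 1, 0.65333…, 0.39333…, 0.18, 0.05333…, 0
R0 = Σ lx·mx = 0 + 0.163333… + 0.180933… + 0.1062 + 0.026667… + 0 = 0.477133…
R0 < 1, so the population is declining.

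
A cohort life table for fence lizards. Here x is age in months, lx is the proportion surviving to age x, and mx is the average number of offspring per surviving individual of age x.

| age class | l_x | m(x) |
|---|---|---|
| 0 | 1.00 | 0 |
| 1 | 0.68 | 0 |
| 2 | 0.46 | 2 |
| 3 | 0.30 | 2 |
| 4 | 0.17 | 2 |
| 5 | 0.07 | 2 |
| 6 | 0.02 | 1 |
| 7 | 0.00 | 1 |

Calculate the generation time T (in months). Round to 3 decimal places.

lx·mx: 0, 0, 0.92, 0.6, 0.34, 0.14, 0.02, 0 → R0 = 2.02
x·lx·mx: 0, 0, 1.84, 1.8, 1.36, 0.7, 0.12, 0 → Σ = 5.82
T = 5.82 / 2.02 = 2.881188… → 2.881

2.881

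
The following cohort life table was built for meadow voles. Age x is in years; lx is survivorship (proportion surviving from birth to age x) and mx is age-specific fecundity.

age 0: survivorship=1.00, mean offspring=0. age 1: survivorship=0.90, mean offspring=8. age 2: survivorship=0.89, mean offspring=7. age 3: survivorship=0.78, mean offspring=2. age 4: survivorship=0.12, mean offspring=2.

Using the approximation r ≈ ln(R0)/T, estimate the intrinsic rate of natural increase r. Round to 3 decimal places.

1.639

R0 = Σ lx·mx = 0 + 7.2 + 6.23 + 1.56 + 0.24 = 15.23
Σ x·lx·mx = 25.3; T = 25.3/15.23 = 1.6612…
r ≈ ln(R0)/T = ln(15.23)/1.6612… = 1.63934… → 1.639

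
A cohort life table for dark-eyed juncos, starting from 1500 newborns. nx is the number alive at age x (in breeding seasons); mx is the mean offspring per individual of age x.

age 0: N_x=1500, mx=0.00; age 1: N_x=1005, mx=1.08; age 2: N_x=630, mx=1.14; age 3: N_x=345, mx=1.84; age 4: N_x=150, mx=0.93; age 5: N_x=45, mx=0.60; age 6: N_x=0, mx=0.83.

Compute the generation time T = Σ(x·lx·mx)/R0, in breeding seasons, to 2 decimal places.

1.97

lx = nx/n0 = nx/1500: 1, 0.67, 0.42, 0.23, 0.1, 0.03, 0
lx·mx: 0, 0.7236, 0.4788, 0.4232, 0.093, 0.018, 0 → R0 = 1.7366
x·lx·mx: 0, 0.7236, 0.9576, 1.2696, 0.372, 0.09, 0 → Σ = 3.4128
T = 3.4128 / 1.7366 = 1.965219… → 1.97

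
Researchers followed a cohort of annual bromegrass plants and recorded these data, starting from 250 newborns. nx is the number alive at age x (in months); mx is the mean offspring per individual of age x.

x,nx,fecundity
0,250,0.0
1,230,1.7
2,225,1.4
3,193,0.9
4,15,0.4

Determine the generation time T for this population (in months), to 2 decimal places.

lx = nx/n0 = nx/250: 1, 0.92, 0.9, 0.772, 0.06
lx·mx: 0, 1.564, 1.26, 0.6948, 0.024 → R0 = 3.5428
x·lx·mx: 0, 1.564, 2.52, 2.0844, 0.096 → Σ = 6.2644
T = 6.2644 / 3.5428 = 1.768206… → 1.77

1.77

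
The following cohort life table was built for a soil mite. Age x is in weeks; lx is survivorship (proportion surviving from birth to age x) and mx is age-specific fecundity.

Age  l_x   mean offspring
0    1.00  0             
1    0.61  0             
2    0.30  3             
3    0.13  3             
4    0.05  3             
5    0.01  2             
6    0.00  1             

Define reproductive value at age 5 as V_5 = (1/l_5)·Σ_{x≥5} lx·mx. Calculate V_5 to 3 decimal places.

2.000

lx·mx for x ≥ 5: 0.02, 0 → sum = 0.02
V_5 = 0.02 / l_5 = 0.02 / 0.01 = 2 → 2.000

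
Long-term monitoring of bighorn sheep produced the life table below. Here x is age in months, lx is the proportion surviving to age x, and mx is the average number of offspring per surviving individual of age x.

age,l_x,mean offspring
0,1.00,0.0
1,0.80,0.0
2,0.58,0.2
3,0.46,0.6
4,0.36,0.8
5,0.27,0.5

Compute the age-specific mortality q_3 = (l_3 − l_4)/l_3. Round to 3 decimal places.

q_3 = (l_3 − l_4) / l_3 = (0.46 − 0.36) / 0.46
     = 0.1 / 0.46 = 0.217391… → 0.217

0.217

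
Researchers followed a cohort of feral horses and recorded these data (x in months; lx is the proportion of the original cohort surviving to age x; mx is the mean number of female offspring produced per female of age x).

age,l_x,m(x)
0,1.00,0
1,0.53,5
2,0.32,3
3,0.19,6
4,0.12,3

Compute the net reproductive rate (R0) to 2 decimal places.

lx·mx by age: 0, 2.65, 0.96, 1.14, 0.36
R0 = Σ lx·mx = 5.11 → 5.11

5.11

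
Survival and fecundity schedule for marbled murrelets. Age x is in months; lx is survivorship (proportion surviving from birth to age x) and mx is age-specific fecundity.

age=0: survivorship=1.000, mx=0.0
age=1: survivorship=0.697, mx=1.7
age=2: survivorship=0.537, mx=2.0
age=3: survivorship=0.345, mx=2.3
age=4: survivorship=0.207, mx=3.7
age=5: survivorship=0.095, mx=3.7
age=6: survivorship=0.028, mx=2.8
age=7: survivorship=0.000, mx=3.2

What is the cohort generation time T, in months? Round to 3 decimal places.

2.590

lx·mx: 0, 1.1849, 1.074, 0.7935, 0.7659, 0.3515, 0.0784, 0 → R0 = 4.2482
x·lx·mx: 0, 1.1849, 2.148, 2.3805, 3.0636, 1.7575, 0.4704, 0 → Σ = 11.0049
T = 11.0049 / 4.2482 = 2.590485… → 2.590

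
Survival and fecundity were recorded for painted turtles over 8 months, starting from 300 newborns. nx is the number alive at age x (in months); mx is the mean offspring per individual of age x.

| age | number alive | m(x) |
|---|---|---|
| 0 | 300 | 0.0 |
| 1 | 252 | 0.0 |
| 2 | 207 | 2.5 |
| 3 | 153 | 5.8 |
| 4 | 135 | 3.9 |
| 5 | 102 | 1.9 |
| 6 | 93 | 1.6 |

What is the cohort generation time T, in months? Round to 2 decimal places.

lx = nx/n0 = nx/300: 1, 0.84, 0.69, 0.51, 0.45, 0.34, 0.31
lx·mx: 0, 0, 1.725, 2.958, 1.755, 0.646, 0.496 → R0 = 7.58
x·lx·mx: 0, 0, 3.45, 8.874, 7.02, 3.23, 2.976 → Σ = 25.55
T = 25.55 / 7.58 = 3.370712… → 3.37

3.37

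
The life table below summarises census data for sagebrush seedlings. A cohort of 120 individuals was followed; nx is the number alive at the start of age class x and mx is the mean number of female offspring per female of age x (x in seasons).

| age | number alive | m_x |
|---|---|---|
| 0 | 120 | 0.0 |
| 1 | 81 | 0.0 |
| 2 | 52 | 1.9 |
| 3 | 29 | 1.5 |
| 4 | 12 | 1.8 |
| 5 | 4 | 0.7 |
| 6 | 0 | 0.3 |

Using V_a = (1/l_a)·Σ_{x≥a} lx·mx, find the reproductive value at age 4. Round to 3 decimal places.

lx = nx/n0 = nx/120: 1, 0.675, 0.43333…, 0.24167…, 0.1, 0.03333…, 0
lx·mx for x ≥ 4: 0.18, 0.023333…, 0 → sum = 0.203333…
V_4 = 0.203333… / l_4 = 0.203333… / 0.1 = 2.033333… → 2.033

2.033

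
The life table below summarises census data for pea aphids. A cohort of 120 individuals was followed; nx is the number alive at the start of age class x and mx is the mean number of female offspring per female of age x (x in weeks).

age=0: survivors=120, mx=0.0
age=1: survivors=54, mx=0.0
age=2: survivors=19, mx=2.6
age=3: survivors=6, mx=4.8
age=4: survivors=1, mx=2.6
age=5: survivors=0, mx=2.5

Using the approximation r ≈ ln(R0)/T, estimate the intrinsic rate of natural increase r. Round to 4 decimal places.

lx = nx/n0 = nx/120: 1, 0.45, 0.15833…, 0.05, 0.00833…, 0
R0 = Σ lx·mx = 0 + 0 + 0.41167… + 0.24 + 0.02167… + 0 = 0.673333…
Σ x·lx·mx = 1.63…; T = 1.63…/0.673333… = 2.42079…
r ≈ ln(R0)/T = ln(0.673333…)/2.42079… = -0.163382… → -0.1634

-0.1634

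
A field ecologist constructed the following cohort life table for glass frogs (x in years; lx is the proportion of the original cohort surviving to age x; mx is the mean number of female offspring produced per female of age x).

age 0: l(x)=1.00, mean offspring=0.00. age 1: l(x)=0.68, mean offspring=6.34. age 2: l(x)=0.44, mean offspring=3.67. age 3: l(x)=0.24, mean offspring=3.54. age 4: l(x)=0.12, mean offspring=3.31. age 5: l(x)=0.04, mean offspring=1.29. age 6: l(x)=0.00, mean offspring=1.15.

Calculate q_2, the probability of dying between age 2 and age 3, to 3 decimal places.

q_2 = (l_2 − l_3) / l_2 = (0.44 − 0.24) / 0.44
     = 0.2 / 0.44 = 0.454545… → 0.455

0.455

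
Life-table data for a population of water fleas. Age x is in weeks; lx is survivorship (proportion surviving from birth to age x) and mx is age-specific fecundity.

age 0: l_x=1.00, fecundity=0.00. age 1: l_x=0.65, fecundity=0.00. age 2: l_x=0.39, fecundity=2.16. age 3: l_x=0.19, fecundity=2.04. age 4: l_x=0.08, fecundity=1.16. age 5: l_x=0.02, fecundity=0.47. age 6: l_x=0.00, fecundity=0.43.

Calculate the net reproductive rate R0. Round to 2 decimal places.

lx·mx by age: 0, 0, 0.8424, 0.3876, 0.0928, 0.0094, 0
R0 = Σ lx·mx = 1.3322 → 1.33

1.33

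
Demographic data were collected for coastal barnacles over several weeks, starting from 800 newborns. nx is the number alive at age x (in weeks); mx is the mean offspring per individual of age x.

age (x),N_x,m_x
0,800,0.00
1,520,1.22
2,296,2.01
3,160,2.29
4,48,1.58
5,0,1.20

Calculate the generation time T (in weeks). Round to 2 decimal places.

lx = nx/n0 = nx/800: 1, 0.65, 0.37, 0.2, 0.06, 0
lx·mx: 0, 0.793, 0.7437, 0.458, 0.0948, 0 → R0 = 2.0895
x·lx·mx: 0, 0.793, 1.4874, 1.374, 0.3792, 0 → Σ = 4.0336
T = 4.0336 / 2.0895 = 1.930414… → 1.93

1.93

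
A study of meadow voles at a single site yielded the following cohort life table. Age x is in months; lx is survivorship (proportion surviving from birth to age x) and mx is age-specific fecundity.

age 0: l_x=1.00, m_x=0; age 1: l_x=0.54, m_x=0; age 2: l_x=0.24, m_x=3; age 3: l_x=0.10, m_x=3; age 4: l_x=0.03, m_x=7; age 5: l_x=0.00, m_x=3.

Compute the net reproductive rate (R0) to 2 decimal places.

1.23

lx·mx by age: 0, 0, 0.72, 0.3, 0.21, 0
R0 = Σ lx·mx = 1.23 → 1.23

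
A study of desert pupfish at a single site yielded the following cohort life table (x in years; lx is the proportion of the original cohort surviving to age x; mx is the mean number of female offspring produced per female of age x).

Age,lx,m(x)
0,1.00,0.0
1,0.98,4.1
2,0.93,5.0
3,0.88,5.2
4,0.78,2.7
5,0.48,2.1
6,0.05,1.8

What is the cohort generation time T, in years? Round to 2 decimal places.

lx·mx: 0, 4.018, 4.65, 4.576, 2.106, 1.008, 0.09 → R0 = 16.448
x·lx·mx: 0, 4.018, 9.3, 13.728, 8.424, 5.04, 0.54 → Σ = 41.05
T = 41.05 / 16.448 = 2.495744… → 2.50

2.50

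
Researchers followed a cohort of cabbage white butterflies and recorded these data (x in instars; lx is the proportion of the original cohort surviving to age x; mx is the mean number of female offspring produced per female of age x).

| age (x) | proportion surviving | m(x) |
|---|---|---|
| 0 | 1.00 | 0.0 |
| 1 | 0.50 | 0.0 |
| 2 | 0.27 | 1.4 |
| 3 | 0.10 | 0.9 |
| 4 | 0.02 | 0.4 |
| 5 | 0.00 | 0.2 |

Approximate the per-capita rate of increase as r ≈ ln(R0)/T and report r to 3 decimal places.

-0.334

R0 = Σ lx·mx = 0 + 0 + 0.378 + 0.09 + 0.008 + 0 = 0.476
Σ x·lx·mx = 1.058; T = 1.058/0.476 = 2.22269…
r ≈ ln(R0)/T = ln(0.476)/2.22269… = -0.33398… → -0.334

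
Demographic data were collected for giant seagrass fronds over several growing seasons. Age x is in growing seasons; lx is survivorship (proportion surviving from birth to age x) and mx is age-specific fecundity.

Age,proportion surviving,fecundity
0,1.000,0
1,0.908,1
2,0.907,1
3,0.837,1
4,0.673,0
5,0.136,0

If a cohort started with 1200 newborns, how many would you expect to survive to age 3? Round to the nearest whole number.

Expected survivors = N0 · l_3 = 1200 × 0.837 = 1004.4 → 1004

1004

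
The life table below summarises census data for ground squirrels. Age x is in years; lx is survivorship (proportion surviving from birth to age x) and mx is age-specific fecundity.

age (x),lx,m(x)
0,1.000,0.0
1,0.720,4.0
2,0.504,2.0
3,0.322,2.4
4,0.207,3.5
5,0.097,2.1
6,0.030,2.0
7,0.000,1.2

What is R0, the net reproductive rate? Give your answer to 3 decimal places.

lx·mx by age: 0, 2.88, 1.008, 0.7728, 0.7245, 0.2037, 0.06, 0
R0 = Σ lx·mx = 5.649 → 5.649

5.649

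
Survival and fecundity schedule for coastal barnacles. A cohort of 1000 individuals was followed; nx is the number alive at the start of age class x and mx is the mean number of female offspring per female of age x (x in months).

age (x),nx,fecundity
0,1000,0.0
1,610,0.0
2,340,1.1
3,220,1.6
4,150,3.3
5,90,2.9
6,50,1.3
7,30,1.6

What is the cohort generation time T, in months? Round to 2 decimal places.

3.65

lx = nx/n0 = nx/1000: 1, 0.61, 0.34, 0.22, 0.15, 0.09, 0.05, 0.03
lx·mx: 0, 0, 0.374, 0.352, 0.495, 0.261, 0.065, 0.048 → R0 = 1.595
x·lx·mx: 0, 0, 0.748, 1.056, 1.98, 1.305, 0.39, 0.336 → Σ = 5.815
T = 5.815 / 1.595 = 3.645768… → 3.65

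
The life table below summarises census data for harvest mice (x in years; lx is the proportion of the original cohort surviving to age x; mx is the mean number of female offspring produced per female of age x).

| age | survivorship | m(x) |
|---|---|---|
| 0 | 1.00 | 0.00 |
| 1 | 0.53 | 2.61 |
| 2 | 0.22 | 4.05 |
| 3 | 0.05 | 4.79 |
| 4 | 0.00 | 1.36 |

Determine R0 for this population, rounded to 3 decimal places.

lx·mx by age: 0, 1.3833, 0.891, 0.2395, 0
R0 = Σ lx·mx = 2.5138 → 2.514

2.514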